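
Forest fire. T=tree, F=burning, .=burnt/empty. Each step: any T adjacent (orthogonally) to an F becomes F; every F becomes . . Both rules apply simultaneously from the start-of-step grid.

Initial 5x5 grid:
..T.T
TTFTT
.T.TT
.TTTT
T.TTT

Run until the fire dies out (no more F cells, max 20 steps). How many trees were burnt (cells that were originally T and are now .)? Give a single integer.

Answer: 16

Derivation:
Step 1: +3 fires, +1 burnt (F count now 3)
Step 2: +4 fires, +3 burnt (F count now 4)
Step 3: +4 fires, +4 burnt (F count now 4)
Step 4: +3 fires, +4 burnt (F count now 3)
Step 5: +2 fires, +3 burnt (F count now 2)
Step 6: +0 fires, +2 burnt (F count now 0)
Fire out after step 6
Initially T: 17, now '.': 24
Total burnt (originally-T cells now '.'): 16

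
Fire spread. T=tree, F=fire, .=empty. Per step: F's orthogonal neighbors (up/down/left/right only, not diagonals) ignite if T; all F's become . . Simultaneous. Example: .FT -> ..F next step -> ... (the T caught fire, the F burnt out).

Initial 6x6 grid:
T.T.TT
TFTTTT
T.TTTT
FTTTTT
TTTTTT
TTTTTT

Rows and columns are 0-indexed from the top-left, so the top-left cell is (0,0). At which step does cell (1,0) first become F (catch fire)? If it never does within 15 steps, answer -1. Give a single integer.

Step 1: cell (1,0)='F' (+5 fires, +2 burnt)
  -> target ignites at step 1
Step 2: cell (1,0)='.' (+7 fires, +5 burnt)
Step 3: cell (1,0)='.' (+5 fires, +7 burnt)
Step 4: cell (1,0)='.' (+6 fires, +5 burnt)
Step 5: cell (1,0)='.' (+5 fires, +6 burnt)
Step 6: cell (1,0)='.' (+2 fires, +5 burnt)
Step 7: cell (1,0)='.' (+1 fires, +2 burnt)
Step 8: cell (1,0)='.' (+0 fires, +1 burnt)
  fire out at step 8

1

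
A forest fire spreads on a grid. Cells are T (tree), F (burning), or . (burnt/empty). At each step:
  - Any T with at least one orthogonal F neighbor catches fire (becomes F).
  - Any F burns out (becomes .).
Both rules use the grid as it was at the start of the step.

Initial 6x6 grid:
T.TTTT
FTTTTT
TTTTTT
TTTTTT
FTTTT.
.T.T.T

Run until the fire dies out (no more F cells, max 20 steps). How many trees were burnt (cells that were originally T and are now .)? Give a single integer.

Answer: 28

Derivation:
Step 1: +5 fires, +2 burnt (F count now 5)
Step 2: +5 fires, +5 burnt (F count now 5)
Step 3: +5 fires, +5 burnt (F count now 5)
Step 4: +6 fires, +5 burnt (F count now 6)
Step 5: +4 fires, +6 burnt (F count now 4)
Step 6: +3 fires, +4 burnt (F count now 3)
Step 7: +0 fires, +3 burnt (F count now 0)
Fire out after step 7
Initially T: 29, now '.': 35
Total burnt (originally-T cells now '.'): 28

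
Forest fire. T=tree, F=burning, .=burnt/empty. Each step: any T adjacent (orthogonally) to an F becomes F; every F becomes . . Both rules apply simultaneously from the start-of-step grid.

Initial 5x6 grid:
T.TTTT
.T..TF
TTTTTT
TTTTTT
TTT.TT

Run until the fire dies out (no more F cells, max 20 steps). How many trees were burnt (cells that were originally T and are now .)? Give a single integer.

Step 1: +3 fires, +1 burnt (F count now 3)
Step 2: +3 fires, +3 burnt (F count now 3)
Step 3: +4 fires, +3 burnt (F count now 4)
Step 4: +4 fires, +4 burnt (F count now 4)
Step 5: +2 fires, +4 burnt (F count now 2)
Step 6: +4 fires, +2 burnt (F count now 4)
Step 7: +2 fires, +4 burnt (F count now 2)
Step 8: +1 fires, +2 burnt (F count now 1)
Step 9: +0 fires, +1 burnt (F count now 0)
Fire out after step 9
Initially T: 24, now '.': 29
Total burnt (originally-T cells now '.'): 23

Answer: 23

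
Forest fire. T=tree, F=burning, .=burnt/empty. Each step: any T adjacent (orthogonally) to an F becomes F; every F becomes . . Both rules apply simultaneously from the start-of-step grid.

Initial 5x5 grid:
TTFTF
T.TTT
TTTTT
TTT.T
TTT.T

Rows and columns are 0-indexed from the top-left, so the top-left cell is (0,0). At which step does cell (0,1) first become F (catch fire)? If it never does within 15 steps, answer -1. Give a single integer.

Step 1: cell (0,1)='F' (+4 fires, +2 burnt)
  -> target ignites at step 1
Step 2: cell (0,1)='.' (+4 fires, +4 burnt)
Step 3: cell (0,1)='.' (+5 fires, +4 burnt)
Step 4: cell (0,1)='.' (+4 fires, +5 burnt)
Step 5: cell (0,1)='.' (+2 fires, +4 burnt)
Step 6: cell (0,1)='.' (+1 fires, +2 burnt)
Step 7: cell (0,1)='.' (+0 fires, +1 burnt)
  fire out at step 7

1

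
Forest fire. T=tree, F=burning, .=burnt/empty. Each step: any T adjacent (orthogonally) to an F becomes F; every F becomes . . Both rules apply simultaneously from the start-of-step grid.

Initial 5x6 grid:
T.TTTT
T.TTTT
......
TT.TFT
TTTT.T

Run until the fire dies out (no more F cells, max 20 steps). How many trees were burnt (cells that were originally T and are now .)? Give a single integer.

Answer: 9

Derivation:
Step 1: +2 fires, +1 burnt (F count now 2)
Step 2: +2 fires, +2 burnt (F count now 2)
Step 3: +1 fires, +2 burnt (F count now 1)
Step 4: +1 fires, +1 burnt (F count now 1)
Step 5: +2 fires, +1 burnt (F count now 2)
Step 6: +1 fires, +2 burnt (F count now 1)
Step 7: +0 fires, +1 burnt (F count now 0)
Fire out after step 7
Initially T: 19, now '.': 20
Total burnt (originally-T cells now '.'): 9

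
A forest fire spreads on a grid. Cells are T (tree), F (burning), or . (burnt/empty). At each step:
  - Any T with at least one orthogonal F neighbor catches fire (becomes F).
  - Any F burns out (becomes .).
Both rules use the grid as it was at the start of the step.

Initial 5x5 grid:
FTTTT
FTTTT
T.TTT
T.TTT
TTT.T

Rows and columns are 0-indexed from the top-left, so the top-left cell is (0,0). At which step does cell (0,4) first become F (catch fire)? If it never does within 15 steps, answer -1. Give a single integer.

Step 1: cell (0,4)='T' (+3 fires, +2 burnt)
Step 2: cell (0,4)='T' (+3 fires, +3 burnt)
Step 3: cell (0,4)='T' (+4 fires, +3 burnt)
Step 4: cell (0,4)='F' (+5 fires, +4 burnt)
  -> target ignites at step 4
Step 5: cell (0,4)='.' (+3 fires, +5 burnt)
Step 6: cell (0,4)='.' (+1 fires, +3 burnt)
Step 7: cell (0,4)='.' (+1 fires, +1 burnt)
Step 8: cell (0,4)='.' (+0 fires, +1 burnt)
  fire out at step 8

4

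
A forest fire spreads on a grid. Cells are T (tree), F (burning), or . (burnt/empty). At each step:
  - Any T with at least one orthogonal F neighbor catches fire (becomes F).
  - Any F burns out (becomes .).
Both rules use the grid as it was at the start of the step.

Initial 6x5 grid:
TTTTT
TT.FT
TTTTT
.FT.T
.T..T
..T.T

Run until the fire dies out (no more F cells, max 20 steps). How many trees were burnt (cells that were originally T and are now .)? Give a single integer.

Answer: 18

Derivation:
Step 1: +6 fires, +2 burnt (F count now 6)
Step 2: +6 fires, +6 burnt (F count now 6)
Step 3: +3 fires, +6 burnt (F count now 3)
Step 4: +2 fires, +3 burnt (F count now 2)
Step 5: +1 fires, +2 burnt (F count now 1)
Step 6: +0 fires, +1 burnt (F count now 0)
Fire out after step 6
Initially T: 19, now '.': 29
Total burnt (originally-T cells now '.'): 18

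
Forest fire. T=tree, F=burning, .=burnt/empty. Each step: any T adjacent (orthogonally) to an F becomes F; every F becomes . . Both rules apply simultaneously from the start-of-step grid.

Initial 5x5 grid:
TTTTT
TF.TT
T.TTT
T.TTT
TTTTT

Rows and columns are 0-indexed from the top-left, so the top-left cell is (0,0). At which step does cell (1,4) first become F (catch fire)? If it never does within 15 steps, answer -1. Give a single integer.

Step 1: cell (1,4)='T' (+2 fires, +1 burnt)
Step 2: cell (1,4)='T' (+3 fires, +2 burnt)
Step 3: cell (1,4)='T' (+2 fires, +3 burnt)
Step 4: cell (1,4)='T' (+3 fires, +2 burnt)
Step 5: cell (1,4)='F' (+3 fires, +3 burnt)
  -> target ignites at step 5
Step 6: cell (1,4)='.' (+4 fires, +3 burnt)
Step 7: cell (1,4)='.' (+3 fires, +4 burnt)
Step 8: cell (1,4)='.' (+1 fires, +3 burnt)
Step 9: cell (1,4)='.' (+0 fires, +1 burnt)
  fire out at step 9

5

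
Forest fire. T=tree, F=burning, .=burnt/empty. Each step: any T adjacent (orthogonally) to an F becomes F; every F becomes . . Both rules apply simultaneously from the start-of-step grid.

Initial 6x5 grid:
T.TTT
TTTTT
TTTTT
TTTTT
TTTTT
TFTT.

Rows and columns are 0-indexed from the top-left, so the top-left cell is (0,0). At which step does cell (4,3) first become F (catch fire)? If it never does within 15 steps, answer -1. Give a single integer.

Step 1: cell (4,3)='T' (+3 fires, +1 burnt)
Step 2: cell (4,3)='T' (+4 fires, +3 burnt)
Step 3: cell (4,3)='F' (+4 fires, +4 burnt)
  -> target ignites at step 3
Step 4: cell (4,3)='.' (+5 fires, +4 burnt)
Step 5: cell (4,3)='.' (+4 fires, +5 burnt)
Step 6: cell (4,3)='.' (+4 fires, +4 burnt)
Step 7: cell (4,3)='.' (+2 fires, +4 burnt)
Step 8: cell (4,3)='.' (+1 fires, +2 burnt)
Step 9: cell (4,3)='.' (+0 fires, +1 burnt)
  fire out at step 9

3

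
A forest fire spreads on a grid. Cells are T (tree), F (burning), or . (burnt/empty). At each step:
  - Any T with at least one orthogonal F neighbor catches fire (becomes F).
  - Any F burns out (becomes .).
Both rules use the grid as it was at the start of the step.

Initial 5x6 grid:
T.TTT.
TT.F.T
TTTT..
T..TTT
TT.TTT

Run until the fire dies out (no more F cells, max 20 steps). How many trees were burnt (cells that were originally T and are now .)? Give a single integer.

Answer: 19

Derivation:
Step 1: +2 fires, +1 burnt (F count now 2)
Step 2: +4 fires, +2 burnt (F count now 4)
Step 3: +3 fires, +4 burnt (F count now 3)
Step 4: +4 fires, +3 burnt (F count now 4)
Step 5: +3 fires, +4 burnt (F count now 3)
Step 6: +2 fires, +3 burnt (F count now 2)
Step 7: +1 fires, +2 burnt (F count now 1)
Step 8: +0 fires, +1 burnt (F count now 0)
Fire out after step 8
Initially T: 20, now '.': 29
Total burnt (originally-T cells now '.'): 19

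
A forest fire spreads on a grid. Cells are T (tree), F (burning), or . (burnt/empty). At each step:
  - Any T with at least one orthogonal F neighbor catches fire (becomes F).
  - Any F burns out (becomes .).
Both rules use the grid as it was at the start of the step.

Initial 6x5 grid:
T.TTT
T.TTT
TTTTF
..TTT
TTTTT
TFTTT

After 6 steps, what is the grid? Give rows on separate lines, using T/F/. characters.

Step 1: 6 trees catch fire, 2 burn out
  T.TTT
  T.TTF
  TTTF.
  ..TTF
  TFTTT
  F.FTT
Step 2: 8 trees catch fire, 6 burn out
  T.TTF
  T.TF.
  TTF..
  ..TF.
  F.FTF
  ...FT
Step 3: 6 trees catch fire, 8 burn out
  T.TF.
  T.F..
  TF...
  ..F..
  ...F.
  ....F
Step 4: 2 trees catch fire, 6 burn out
  T.F..
  T....
  F....
  .....
  .....
  .....
Step 5: 1 trees catch fire, 2 burn out
  T....
  F....
  .....
  .....
  .....
  .....
Step 6: 1 trees catch fire, 1 burn out
  F....
  .....
  .....
  .....
  .....
  .....

F....
.....
.....
.....
.....
.....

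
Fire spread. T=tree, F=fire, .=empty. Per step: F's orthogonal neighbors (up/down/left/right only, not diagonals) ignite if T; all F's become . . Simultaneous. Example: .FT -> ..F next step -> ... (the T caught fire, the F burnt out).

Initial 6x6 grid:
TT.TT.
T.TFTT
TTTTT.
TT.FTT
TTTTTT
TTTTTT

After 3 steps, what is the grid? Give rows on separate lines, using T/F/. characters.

Step 1: 6 trees catch fire, 2 burn out
  TT.FT.
  T.F.FT
  TTTFT.
  TT..FT
  TTTFTT
  TTTTTT
Step 2: 8 trees catch fire, 6 burn out
  TT..F.
  T....F
  TTF.F.
  TT...F
  TTF.FT
  TTTFTT
Step 3: 5 trees catch fire, 8 burn out
  TT....
  T.....
  TF....
  TT....
  TF...F
  TTF.FT

TT....
T.....
TF....
TT....
TF...F
TTF.FT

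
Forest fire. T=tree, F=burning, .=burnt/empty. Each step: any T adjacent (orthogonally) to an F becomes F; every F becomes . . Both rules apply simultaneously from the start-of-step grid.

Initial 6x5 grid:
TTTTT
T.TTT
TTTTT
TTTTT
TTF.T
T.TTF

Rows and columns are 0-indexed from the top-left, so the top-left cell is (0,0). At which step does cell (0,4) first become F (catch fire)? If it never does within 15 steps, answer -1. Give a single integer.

Step 1: cell (0,4)='T' (+5 fires, +2 burnt)
Step 2: cell (0,4)='T' (+5 fires, +5 burnt)
Step 3: cell (0,4)='T' (+6 fires, +5 burnt)
Step 4: cell (0,4)='T' (+4 fires, +6 burnt)
Step 5: cell (0,4)='F' (+4 fires, +4 burnt)
  -> target ignites at step 5
Step 6: cell (0,4)='.' (+1 fires, +4 burnt)
Step 7: cell (0,4)='.' (+0 fires, +1 burnt)
  fire out at step 7

5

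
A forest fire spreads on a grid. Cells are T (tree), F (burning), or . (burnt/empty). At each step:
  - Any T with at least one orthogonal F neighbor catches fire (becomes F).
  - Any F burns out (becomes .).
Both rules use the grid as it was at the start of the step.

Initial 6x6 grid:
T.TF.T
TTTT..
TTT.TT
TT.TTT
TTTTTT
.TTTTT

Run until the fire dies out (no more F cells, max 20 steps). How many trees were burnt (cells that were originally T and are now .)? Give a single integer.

Step 1: +2 fires, +1 burnt (F count now 2)
Step 2: +1 fires, +2 burnt (F count now 1)
Step 3: +2 fires, +1 burnt (F count now 2)
Step 4: +2 fires, +2 burnt (F count now 2)
Step 5: +3 fires, +2 burnt (F count now 3)
Step 6: +2 fires, +3 burnt (F count now 2)
Step 7: +3 fires, +2 burnt (F count now 3)
Step 8: +2 fires, +3 burnt (F count now 2)
Step 9: +3 fires, +2 burnt (F count now 3)
Step 10: +3 fires, +3 burnt (F count now 3)
Step 11: +3 fires, +3 burnt (F count now 3)
Step 12: +1 fires, +3 burnt (F count now 1)
Step 13: +0 fires, +1 burnt (F count now 0)
Fire out after step 13
Initially T: 28, now '.': 35
Total burnt (originally-T cells now '.'): 27

Answer: 27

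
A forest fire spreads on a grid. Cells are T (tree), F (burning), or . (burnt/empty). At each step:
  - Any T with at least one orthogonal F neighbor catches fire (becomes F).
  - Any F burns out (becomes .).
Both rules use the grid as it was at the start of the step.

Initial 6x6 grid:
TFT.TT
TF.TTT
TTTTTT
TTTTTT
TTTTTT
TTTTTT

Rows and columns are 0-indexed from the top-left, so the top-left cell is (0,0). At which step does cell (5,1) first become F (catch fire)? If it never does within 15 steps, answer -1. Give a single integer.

Step 1: cell (5,1)='T' (+4 fires, +2 burnt)
Step 2: cell (5,1)='T' (+3 fires, +4 burnt)
Step 3: cell (5,1)='T' (+4 fires, +3 burnt)
Step 4: cell (5,1)='F' (+6 fires, +4 burnt)
  -> target ignites at step 4
Step 5: cell (5,1)='.' (+6 fires, +6 burnt)
Step 6: cell (5,1)='.' (+5 fires, +6 burnt)
Step 7: cell (5,1)='.' (+3 fires, +5 burnt)
Step 8: cell (5,1)='.' (+1 fires, +3 burnt)
Step 9: cell (5,1)='.' (+0 fires, +1 burnt)
  fire out at step 9

4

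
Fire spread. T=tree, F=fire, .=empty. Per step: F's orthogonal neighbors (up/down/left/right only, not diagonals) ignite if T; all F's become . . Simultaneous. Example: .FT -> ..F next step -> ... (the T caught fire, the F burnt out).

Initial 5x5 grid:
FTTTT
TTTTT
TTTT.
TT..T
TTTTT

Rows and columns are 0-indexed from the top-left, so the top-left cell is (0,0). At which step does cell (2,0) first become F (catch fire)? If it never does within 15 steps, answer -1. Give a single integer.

Step 1: cell (2,0)='T' (+2 fires, +1 burnt)
Step 2: cell (2,0)='F' (+3 fires, +2 burnt)
  -> target ignites at step 2
Step 3: cell (2,0)='.' (+4 fires, +3 burnt)
Step 4: cell (2,0)='.' (+5 fires, +4 burnt)
Step 5: cell (2,0)='.' (+3 fires, +5 burnt)
Step 6: cell (2,0)='.' (+1 fires, +3 burnt)
Step 7: cell (2,0)='.' (+1 fires, +1 burnt)
Step 8: cell (2,0)='.' (+1 fires, +1 burnt)
Step 9: cell (2,0)='.' (+1 fires, +1 burnt)
Step 10: cell (2,0)='.' (+0 fires, +1 burnt)
  fire out at step 10

2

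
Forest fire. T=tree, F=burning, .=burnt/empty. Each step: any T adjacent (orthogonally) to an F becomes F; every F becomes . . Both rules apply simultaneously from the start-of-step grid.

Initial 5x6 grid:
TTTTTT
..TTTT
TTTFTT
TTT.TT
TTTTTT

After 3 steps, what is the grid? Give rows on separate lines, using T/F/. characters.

Step 1: 3 trees catch fire, 1 burn out
  TTTTTT
  ..TFTT
  TTF.FT
  TTT.TT
  TTTTTT
Step 2: 7 trees catch fire, 3 burn out
  TTTFTT
  ..F.FT
  TF...F
  TTF.FT
  TTTTTT
Step 3: 8 trees catch fire, 7 burn out
  TTF.FT
  .....F
  F.....
  TF...F
  TTFTFT

TTF.FT
.....F
F.....
TF...F
TTFTFT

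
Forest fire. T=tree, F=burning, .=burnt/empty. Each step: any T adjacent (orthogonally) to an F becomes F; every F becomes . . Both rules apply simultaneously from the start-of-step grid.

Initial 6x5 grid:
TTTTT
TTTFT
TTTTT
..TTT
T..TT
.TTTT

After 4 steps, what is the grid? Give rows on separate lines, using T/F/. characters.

Step 1: 4 trees catch fire, 1 burn out
  TTTFT
  TTF.F
  TTTFT
  ..TTT
  T..TT
  .TTTT
Step 2: 6 trees catch fire, 4 burn out
  TTF.F
  TF...
  TTF.F
  ..TFT
  T..TT
  .TTTT
Step 3: 6 trees catch fire, 6 burn out
  TF...
  F....
  TF...
  ..F.F
  T..FT
  .TTTT
Step 4: 4 trees catch fire, 6 burn out
  F....
  .....
  F....
  .....
  T...F
  .TTFT

F....
.....
F....
.....
T...F
.TTFT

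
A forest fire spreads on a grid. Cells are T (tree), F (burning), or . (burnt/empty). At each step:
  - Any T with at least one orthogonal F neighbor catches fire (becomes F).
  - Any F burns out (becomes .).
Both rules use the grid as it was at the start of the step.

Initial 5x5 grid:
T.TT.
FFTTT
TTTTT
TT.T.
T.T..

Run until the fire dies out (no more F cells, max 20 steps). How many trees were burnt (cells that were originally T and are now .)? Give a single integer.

Answer: 15

Derivation:
Step 1: +4 fires, +2 burnt (F count now 4)
Step 2: +5 fires, +4 burnt (F count now 5)
Step 3: +4 fires, +5 burnt (F count now 4)
Step 4: +2 fires, +4 burnt (F count now 2)
Step 5: +0 fires, +2 burnt (F count now 0)
Fire out after step 5
Initially T: 16, now '.': 24
Total burnt (originally-T cells now '.'): 15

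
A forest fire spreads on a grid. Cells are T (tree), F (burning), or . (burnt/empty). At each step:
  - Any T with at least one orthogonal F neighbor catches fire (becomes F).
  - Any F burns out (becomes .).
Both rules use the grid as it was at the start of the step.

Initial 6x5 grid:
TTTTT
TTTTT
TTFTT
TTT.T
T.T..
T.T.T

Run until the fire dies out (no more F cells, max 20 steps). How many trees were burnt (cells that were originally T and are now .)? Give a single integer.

Step 1: +4 fires, +1 burnt (F count now 4)
Step 2: +7 fires, +4 burnt (F count now 7)
Step 3: +7 fires, +7 burnt (F count now 7)
Step 4: +3 fires, +7 burnt (F count now 3)
Step 5: +1 fires, +3 burnt (F count now 1)
Step 6: +0 fires, +1 burnt (F count now 0)
Fire out after step 6
Initially T: 23, now '.': 29
Total burnt (originally-T cells now '.'): 22

Answer: 22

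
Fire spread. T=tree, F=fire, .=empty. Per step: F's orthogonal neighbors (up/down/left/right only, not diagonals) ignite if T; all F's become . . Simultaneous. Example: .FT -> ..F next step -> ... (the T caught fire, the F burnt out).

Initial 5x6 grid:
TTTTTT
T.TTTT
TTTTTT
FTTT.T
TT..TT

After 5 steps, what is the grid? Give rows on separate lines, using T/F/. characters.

Step 1: 3 trees catch fire, 1 burn out
  TTTTTT
  T.TTTT
  FTTTTT
  .FTT.T
  FT..TT
Step 2: 4 trees catch fire, 3 burn out
  TTTTTT
  F.TTTT
  .FTTTT
  ..FT.T
  .F..TT
Step 3: 3 trees catch fire, 4 burn out
  FTTTTT
  ..TTTT
  ..FTTT
  ...F.T
  ....TT
Step 4: 3 trees catch fire, 3 burn out
  .FTTTT
  ..FTTT
  ...FTT
  .....T
  ....TT
Step 5: 3 trees catch fire, 3 burn out
  ..FTTT
  ...FTT
  ....FT
  .....T
  ....TT

..FTTT
...FTT
....FT
.....T
....TT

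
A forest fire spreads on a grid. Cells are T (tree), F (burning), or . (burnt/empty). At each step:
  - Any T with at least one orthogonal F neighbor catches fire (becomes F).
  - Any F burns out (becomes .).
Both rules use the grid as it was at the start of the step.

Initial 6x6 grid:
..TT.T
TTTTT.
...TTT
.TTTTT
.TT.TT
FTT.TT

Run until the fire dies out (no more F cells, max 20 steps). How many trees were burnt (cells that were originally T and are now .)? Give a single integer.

Step 1: +1 fires, +1 burnt (F count now 1)
Step 2: +2 fires, +1 burnt (F count now 2)
Step 3: +2 fires, +2 burnt (F count now 2)
Step 4: +1 fires, +2 burnt (F count now 1)
Step 5: +1 fires, +1 burnt (F count now 1)
Step 6: +2 fires, +1 burnt (F count now 2)
Step 7: +4 fires, +2 burnt (F count now 4)
Step 8: +6 fires, +4 burnt (F count now 6)
Step 9: +3 fires, +6 burnt (F count now 3)
Step 10: +1 fires, +3 burnt (F count now 1)
Step 11: +0 fires, +1 burnt (F count now 0)
Fire out after step 11
Initially T: 24, now '.': 35
Total burnt (originally-T cells now '.'): 23

Answer: 23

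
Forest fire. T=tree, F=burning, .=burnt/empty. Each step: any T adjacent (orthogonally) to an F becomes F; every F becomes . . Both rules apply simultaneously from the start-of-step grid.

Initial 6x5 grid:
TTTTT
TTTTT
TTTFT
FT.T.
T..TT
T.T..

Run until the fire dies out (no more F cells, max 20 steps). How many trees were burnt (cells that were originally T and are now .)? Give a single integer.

Answer: 20

Derivation:
Step 1: +7 fires, +2 burnt (F count now 7)
Step 2: +7 fires, +7 burnt (F count now 7)
Step 3: +5 fires, +7 burnt (F count now 5)
Step 4: +1 fires, +5 burnt (F count now 1)
Step 5: +0 fires, +1 burnt (F count now 0)
Fire out after step 5
Initially T: 21, now '.': 29
Total burnt (originally-T cells now '.'): 20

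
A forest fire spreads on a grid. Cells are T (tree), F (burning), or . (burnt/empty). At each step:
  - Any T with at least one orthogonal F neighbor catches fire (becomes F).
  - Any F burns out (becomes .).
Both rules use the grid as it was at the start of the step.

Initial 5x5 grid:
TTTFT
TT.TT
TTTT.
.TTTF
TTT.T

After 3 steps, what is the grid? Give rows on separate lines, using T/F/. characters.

Step 1: 5 trees catch fire, 2 burn out
  TTF.F
  TT.FT
  TTTT.
  .TTF.
  TTT.F
Step 2: 4 trees catch fire, 5 burn out
  TF...
  TT..F
  TTTF.
  .TF..
  TTT..
Step 3: 5 trees catch fire, 4 burn out
  F....
  TF...
  TTF..
  .F...
  TTF..

F....
TF...
TTF..
.F...
TTF..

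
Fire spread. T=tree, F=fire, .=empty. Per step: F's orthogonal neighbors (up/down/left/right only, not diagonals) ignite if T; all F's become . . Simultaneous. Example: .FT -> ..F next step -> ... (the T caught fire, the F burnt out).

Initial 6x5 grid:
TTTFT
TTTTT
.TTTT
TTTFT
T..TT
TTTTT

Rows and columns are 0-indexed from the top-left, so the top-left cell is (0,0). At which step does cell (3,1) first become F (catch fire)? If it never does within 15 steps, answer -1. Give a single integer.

Step 1: cell (3,1)='T' (+7 fires, +2 burnt)
Step 2: cell (3,1)='F' (+8 fires, +7 burnt)
  -> target ignites at step 2
Step 3: cell (3,1)='.' (+6 fires, +8 burnt)
Step 4: cell (3,1)='.' (+3 fires, +6 burnt)
Step 5: cell (3,1)='.' (+1 fires, +3 burnt)
Step 6: cell (3,1)='.' (+0 fires, +1 burnt)
  fire out at step 6

2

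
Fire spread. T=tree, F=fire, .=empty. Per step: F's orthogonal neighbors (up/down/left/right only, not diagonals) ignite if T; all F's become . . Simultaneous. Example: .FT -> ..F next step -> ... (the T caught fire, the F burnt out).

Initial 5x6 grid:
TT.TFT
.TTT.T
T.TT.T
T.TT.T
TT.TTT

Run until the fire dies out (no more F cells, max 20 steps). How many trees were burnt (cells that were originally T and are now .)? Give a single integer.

Answer: 17

Derivation:
Step 1: +2 fires, +1 burnt (F count now 2)
Step 2: +2 fires, +2 burnt (F count now 2)
Step 3: +3 fires, +2 burnt (F count now 3)
Step 4: +4 fires, +3 burnt (F count now 4)
Step 5: +4 fires, +4 burnt (F count now 4)
Step 6: +2 fires, +4 burnt (F count now 2)
Step 7: +0 fires, +2 burnt (F count now 0)
Fire out after step 7
Initially T: 21, now '.': 26
Total burnt (originally-T cells now '.'): 17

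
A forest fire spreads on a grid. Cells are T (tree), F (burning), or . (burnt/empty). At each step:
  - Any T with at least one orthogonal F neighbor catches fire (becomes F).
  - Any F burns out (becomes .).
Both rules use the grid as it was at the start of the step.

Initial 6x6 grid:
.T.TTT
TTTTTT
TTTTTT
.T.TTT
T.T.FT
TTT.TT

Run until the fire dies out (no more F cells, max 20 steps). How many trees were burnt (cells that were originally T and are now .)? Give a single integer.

Answer: 23

Derivation:
Step 1: +3 fires, +1 burnt (F count now 3)
Step 2: +4 fires, +3 burnt (F count now 4)
Step 3: +3 fires, +4 burnt (F count now 3)
Step 4: +4 fires, +3 burnt (F count now 4)
Step 5: +4 fires, +4 burnt (F count now 4)
Step 6: +3 fires, +4 burnt (F count now 3)
Step 7: +2 fires, +3 burnt (F count now 2)
Step 8: +0 fires, +2 burnt (F count now 0)
Fire out after step 8
Initially T: 28, now '.': 31
Total burnt (originally-T cells now '.'): 23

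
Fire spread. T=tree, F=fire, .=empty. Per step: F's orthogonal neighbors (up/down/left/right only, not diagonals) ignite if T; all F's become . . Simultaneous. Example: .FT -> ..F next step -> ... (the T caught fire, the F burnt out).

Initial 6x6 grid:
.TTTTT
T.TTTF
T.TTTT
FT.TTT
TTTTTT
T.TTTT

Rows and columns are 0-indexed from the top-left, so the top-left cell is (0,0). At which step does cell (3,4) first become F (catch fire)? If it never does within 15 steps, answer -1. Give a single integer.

Step 1: cell (3,4)='T' (+6 fires, +2 burnt)
Step 2: cell (3,4)='T' (+7 fires, +6 burnt)
Step 3: cell (3,4)='F' (+6 fires, +7 burnt)
  -> target ignites at step 3
Step 4: cell (3,4)='.' (+7 fires, +6 burnt)
Step 5: cell (3,4)='.' (+3 fires, +7 burnt)
Step 6: cell (3,4)='.' (+0 fires, +3 burnt)
  fire out at step 6

3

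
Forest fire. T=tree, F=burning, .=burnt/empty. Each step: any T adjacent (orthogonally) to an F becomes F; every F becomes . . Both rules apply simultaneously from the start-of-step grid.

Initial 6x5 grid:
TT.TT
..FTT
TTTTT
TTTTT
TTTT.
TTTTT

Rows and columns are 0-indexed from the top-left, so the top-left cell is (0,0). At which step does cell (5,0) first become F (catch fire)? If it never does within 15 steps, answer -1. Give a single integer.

Step 1: cell (5,0)='T' (+2 fires, +1 burnt)
Step 2: cell (5,0)='T' (+5 fires, +2 burnt)
Step 3: cell (5,0)='T' (+6 fires, +5 burnt)
Step 4: cell (5,0)='T' (+5 fires, +6 burnt)
Step 5: cell (5,0)='T' (+3 fires, +5 burnt)
Step 6: cell (5,0)='F' (+2 fires, +3 burnt)
  -> target ignites at step 6
Step 7: cell (5,0)='.' (+0 fires, +2 burnt)
  fire out at step 7

6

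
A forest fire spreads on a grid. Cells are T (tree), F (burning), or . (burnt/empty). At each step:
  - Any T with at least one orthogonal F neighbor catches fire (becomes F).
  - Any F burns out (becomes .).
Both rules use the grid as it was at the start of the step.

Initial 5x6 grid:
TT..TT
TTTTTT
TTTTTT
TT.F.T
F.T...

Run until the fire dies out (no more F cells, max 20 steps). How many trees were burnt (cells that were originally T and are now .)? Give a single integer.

Step 1: +2 fires, +2 burnt (F count now 2)
Step 2: +5 fires, +2 burnt (F count now 5)
Step 3: +5 fires, +5 burnt (F count now 5)
Step 4: +5 fires, +5 burnt (F count now 5)
Step 5: +2 fires, +5 burnt (F count now 2)
Step 6: +0 fires, +2 burnt (F count now 0)
Fire out after step 6
Initially T: 20, now '.': 29
Total burnt (originally-T cells now '.'): 19

Answer: 19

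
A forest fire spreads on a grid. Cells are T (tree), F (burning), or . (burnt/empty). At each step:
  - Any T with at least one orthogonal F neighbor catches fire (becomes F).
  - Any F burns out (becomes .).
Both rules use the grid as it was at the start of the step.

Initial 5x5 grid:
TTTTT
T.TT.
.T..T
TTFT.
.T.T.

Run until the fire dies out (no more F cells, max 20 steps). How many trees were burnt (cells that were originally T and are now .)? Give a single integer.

Answer: 6

Derivation:
Step 1: +2 fires, +1 burnt (F count now 2)
Step 2: +4 fires, +2 burnt (F count now 4)
Step 3: +0 fires, +4 burnt (F count now 0)
Fire out after step 3
Initially T: 15, now '.': 16
Total burnt (originally-T cells now '.'): 6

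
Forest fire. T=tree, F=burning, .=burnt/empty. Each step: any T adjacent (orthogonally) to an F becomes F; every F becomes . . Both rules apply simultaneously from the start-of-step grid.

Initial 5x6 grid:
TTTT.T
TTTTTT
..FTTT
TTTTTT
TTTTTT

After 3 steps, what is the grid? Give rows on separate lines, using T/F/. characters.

Step 1: 3 trees catch fire, 1 burn out
  TTTT.T
  TTFTTT
  ...FTT
  TTFTTT
  TTTTTT
Step 2: 7 trees catch fire, 3 burn out
  TTFT.T
  TF.FTT
  ....FT
  TF.FTT
  TTFTTT
Step 3: 9 trees catch fire, 7 burn out
  TF.F.T
  F...FT
  .....F
  F...FT
  TF.FTT

TF.F.T
F...FT
.....F
F...FT
TF.FTT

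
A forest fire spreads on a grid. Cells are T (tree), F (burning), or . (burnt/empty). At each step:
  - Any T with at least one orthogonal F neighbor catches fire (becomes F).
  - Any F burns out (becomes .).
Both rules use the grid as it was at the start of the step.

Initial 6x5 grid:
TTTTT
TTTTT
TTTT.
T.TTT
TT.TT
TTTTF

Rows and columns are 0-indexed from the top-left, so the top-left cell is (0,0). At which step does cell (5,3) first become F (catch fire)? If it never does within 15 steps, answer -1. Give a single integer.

Step 1: cell (5,3)='F' (+2 fires, +1 burnt)
  -> target ignites at step 1
Step 2: cell (5,3)='.' (+3 fires, +2 burnt)
Step 3: cell (5,3)='.' (+2 fires, +3 burnt)
Step 4: cell (5,3)='.' (+4 fires, +2 burnt)
Step 5: cell (5,3)='.' (+3 fires, +4 burnt)
Step 6: cell (5,3)='.' (+5 fires, +3 burnt)
Step 7: cell (5,3)='.' (+4 fires, +5 burnt)
Step 8: cell (5,3)='.' (+2 fires, +4 burnt)
Step 9: cell (5,3)='.' (+1 fires, +2 burnt)
Step 10: cell (5,3)='.' (+0 fires, +1 burnt)
  fire out at step 10

1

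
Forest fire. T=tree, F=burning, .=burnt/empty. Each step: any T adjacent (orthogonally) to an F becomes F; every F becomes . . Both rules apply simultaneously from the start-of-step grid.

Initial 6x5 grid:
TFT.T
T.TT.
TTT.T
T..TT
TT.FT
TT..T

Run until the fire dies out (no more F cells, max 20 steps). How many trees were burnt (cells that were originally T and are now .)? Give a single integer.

Answer: 18

Derivation:
Step 1: +4 fires, +2 burnt (F count now 4)
Step 2: +4 fires, +4 burnt (F count now 4)
Step 3: +4 fires, +4 burnt (F count now 4)
Step 4: +2 fires, +4 burnt (F count now 2)
Step 5: +1 fires, +2 burnt (F count now 1)
Step 6: +2 fires, +1 burnt (F count now 2)
Step 7: +1 fires, +2 burnt (F count now 1)
Step 8: +0 fires, +1 burnt (F count now 0)
Fire out after step 8
Initially T: 19, now '.': 29
Total burnt (originally-T cells now '.'): 18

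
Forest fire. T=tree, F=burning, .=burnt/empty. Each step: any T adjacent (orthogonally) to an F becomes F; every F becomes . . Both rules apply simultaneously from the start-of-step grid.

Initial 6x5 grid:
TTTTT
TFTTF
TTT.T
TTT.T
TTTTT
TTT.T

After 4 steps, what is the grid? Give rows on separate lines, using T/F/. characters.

Step 1: 7 trees catch fire, 2 burn out
  TFTTF
  F.FF.
  TFT.F
  TTT.T
  TTTTT
  TTT.T
Step 2: 7 trees catch fire, 7 burn out
  F.FF.
  .....
  F.F..
  TFT.F
  TTTTT
  TTT.T
Step 3: 4 trees catch fire, 7 burn out
  .....
  .....
  .....
  F.F..
  TFTTF
  TTT.T
Step 4: 5 trees catch fire, 4 burn out
  .....
  .....
  .....
  .....
  F.FF.
  TFT.F

.....
.....
.....
.....
F.FF.
TFT.F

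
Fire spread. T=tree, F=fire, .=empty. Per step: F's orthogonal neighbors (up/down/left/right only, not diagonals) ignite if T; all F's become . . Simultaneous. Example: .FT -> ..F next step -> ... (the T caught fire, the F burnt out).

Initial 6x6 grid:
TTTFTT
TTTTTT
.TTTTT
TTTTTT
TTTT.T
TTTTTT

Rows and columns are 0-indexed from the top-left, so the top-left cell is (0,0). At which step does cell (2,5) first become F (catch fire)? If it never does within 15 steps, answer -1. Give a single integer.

Step 1: cell (2,5)='T' (+3 fires, +1 burnt)
Step 2: cell (2,5)='T' (+5 fires, +3 burnt)
Step 3: cell (2,5)='T' (+6 fires, +5 burnt)
Step 4: cell (2,5)='F' (+6 fires, +6 burnt)
  -> target ignites at step 4
Step 5: cell (2,5)='.' (+4 fires, +6 burnt)
Step 6: cell (2,5)='.' (+5 fires, +4 burnt)
Step 7: cell (2,5)='.' (+3 fires, +5 burnt)
Step 8: cell (2,5)='.' (+1 fires, +3 burnt)
Step 9: cell (2,5)='.' (+0 fires, +1 burnt)
  fire out at step 9

4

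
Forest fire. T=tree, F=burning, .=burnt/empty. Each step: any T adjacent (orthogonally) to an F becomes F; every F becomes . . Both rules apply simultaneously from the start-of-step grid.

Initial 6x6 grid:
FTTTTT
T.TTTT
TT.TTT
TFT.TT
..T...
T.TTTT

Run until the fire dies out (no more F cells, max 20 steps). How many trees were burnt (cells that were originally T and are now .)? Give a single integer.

Step 1: +5 fires, +2 burnt (F count now 5)
Step 2: +3 fires, +5 burnt (F count now 3)
Step 3: +3 fires, +3 burnt (F count now 3)
Step 4: +3 fires, +3 burnt (F count now 3)
Step 5: +4 fires, +3 burnt (F count now 4)
Step 6: +3 fires, +4 burnt (F count now 3)
Step 7: +2 fires, +3 burnt (F count now 2)
Step 8: +1 fires, +2 burnt (F count now 1)
Step 9: +0 fires, +1 burnt (F count now 0)
Fire out after step 9
Initially T: 25, now '.': 35
Total burnt (originally-T cells now '.'): 24

Answer: 24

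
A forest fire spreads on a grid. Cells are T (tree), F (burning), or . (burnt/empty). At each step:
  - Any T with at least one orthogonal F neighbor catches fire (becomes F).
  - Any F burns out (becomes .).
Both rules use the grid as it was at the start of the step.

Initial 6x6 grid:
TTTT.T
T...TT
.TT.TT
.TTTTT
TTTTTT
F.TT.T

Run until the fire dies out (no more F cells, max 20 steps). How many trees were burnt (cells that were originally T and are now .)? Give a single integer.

Answer: 21

Derivation:
Step 1: +1 fires, +1 burnt (F count now 1)
Step 2: +1 fires, +1 burnt (F count now 1)
Step 3: +2 fires, +1 burnt (F count now 2)
Step 4: +4 fires, +2 burnt (F count now 4)
Step 5: +4 fires, +4 burnt (F count now 4)
Step 6: +2 fires, +4 burnt (F count now 2)
Step 7: +3 fires, +2 burnt (F count now 3)
Step 8: +2 fires, +3 burnt (F count now 2)
Step 9: +1 fires, +2 burnt (F count now 1)
Step 10: +1 fires, +1 burnt (F count now 1)
Step 11: +0 fires, +1 burnt (F count now 0)
Fire out after step 11
Initially T: 26, now '.': 31
Total burnt (originally-T cells now '.'): 21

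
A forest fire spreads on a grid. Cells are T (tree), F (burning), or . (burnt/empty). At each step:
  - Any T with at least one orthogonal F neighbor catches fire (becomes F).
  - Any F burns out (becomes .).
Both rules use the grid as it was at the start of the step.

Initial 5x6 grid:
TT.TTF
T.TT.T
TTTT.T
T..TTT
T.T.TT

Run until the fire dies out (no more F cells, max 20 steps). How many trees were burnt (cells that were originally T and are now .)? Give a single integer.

Step 1: +2 fires, +1 burnt (F count now 2)
Step 2: +2 fires, +2 burnt (F count now 2)
Step 3: +2 fires, +2 burnt (F count now 2)
Step 4: +4 fires, +2 burnt (F count now 4)
Step 5: +3 fires, +4 burnt (F count now 3)
Step 6: +1 fires, +3 burnt (F count now 1)
Step 7: +1 fires, +1 burnt (F count now 1)
Step 8: +2 fires, +1 burnt (F count now 2)
Step 9: +2 fires, +2 burnt (F count now 2)
Step 10: +1 fires, +2 burnt (F count now 1)
Step 11: +0 fires, +1 burnt (F count now 0)
Fire out after step 11
Initially T: 21, now '.': 29
Total burnt (originally-T cells now '.'): 20

Answer: 20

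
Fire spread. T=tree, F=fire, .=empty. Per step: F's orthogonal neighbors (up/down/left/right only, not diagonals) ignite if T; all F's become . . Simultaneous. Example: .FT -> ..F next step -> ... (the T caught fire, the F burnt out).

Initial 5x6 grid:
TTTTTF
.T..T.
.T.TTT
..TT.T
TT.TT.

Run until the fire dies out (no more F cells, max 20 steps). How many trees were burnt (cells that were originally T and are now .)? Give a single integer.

Step 1: +1 fires, +1 burnt (F count now 1)
Step 2: +2 fires, +1 burnt (F count now 2)
Step 3: +2 fires, +2 burnt (F count now 2)
Step 4: +3 fires, +2 burnt (F count now 3)
Step 5: +4 fires, +3 burnt (F count now 4)
Step 6: +3 fires, +4 burnt (F count now 3)
Step 7: +1 fires, +3 burnt (F count now 1)
Step 8: +0 fires, +1 burnt (F count now 0)
Fire out after step 8
Initially T: 18, now '.': 28
Total burnt (originally-T cells now '.'): 16

Answer: 16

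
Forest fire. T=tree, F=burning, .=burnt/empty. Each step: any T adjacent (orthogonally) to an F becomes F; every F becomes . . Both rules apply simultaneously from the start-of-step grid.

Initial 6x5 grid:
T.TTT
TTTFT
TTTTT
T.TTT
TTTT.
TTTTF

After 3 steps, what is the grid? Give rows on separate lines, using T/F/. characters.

Step 1: 5 trees catch fire, 2 burn out
  T.TFT
  TTF.F
  TTTFT
  T.TTT
  TTTT.
  TTTF.
Step 2: 8 trees catch fire, 5 burn out
  T.F.F
  TF...
  TTF.F
  T.TFT
  TTTF.
  TTF..
Step 3: 6 trees catch fire, 8 burn out
  T....
  F....
  TF...
  T.F.F
  TTF..
  TF...

T....
F....
TF...
T.F.F
TTF..
TF...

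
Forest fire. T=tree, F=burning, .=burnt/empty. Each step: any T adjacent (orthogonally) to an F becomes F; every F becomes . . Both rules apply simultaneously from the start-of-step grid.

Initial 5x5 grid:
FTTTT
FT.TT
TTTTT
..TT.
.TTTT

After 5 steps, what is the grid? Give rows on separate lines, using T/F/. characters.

Step 1: 3 trees catch fire, 2 burn out
  .FTTT
  .F.TT
  FTTTT
  ..TT.
  .TTTT
Step 2: 2 trees catch fire, 3 burn out
  ..FTT
  ...TT
  .FTTT
  ..TT.
  .TTTT
Step 3: 2 trees catch fire, 2 burn out
  ...FT
  ...TT
  ..FTT
  ..TT.
  .TTTT
Step 4: 4 trees catch fire, 2 burn out
  ....F
  ...FT
  ...FT
  ..FT.
  .TTTT
Step 5: 4 trees catch fire, 4 burn out
  .....
  ....F
  ....F
  ...F.
  .TFTT

.....
....F
....F
...F.
.TFTT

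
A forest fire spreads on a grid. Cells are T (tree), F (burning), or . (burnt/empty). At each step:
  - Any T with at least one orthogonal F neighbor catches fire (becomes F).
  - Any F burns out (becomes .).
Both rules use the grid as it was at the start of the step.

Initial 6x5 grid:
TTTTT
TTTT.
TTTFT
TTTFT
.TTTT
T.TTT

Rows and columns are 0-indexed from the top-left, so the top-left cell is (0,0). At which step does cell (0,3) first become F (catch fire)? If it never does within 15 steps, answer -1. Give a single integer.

Step 1: cell (0,3)='T' (+6 fires, +2 burnt)
Step 2: cell (0,3)='F' (+7 fires, +6 burnt)
  -> target ignites at step 2
Step 3: cell (0,3)='.' (+8 fires, +7 burnt)
Step 4: cell (0,3)='.' (+2 fires, +8 burnt)
Step 5: cell (0,3)='.' (+1 fires, +2 burnt)
Step 6: cell (0,3)='.' (+0 fires, +1 burnt)
  fire out at step 6

2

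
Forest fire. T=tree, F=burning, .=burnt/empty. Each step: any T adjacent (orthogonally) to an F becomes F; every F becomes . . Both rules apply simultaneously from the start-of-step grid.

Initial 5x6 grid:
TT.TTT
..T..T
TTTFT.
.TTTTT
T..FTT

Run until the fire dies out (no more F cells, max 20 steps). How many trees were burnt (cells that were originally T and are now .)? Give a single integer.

Step 1: +4 fires, +2 burnt (F count now 4)
Step 2: +5 fires, +4 burnt (F count now 5)
Step 3: +3 fires, +5 burnt (F count now 3)
Step 4: +0 fires, +3 burnt (F count now 0)
Fire out after step 4
Initially T: 19, now '.': 23
Total burnt (originally-T cells now '.'): 12

Answer: 12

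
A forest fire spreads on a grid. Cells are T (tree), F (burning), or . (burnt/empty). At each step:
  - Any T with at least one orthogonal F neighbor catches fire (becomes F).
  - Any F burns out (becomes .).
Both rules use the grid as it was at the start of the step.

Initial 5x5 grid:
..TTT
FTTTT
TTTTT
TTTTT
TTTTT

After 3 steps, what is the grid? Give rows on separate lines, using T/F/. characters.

Step 1: 2 trees catch fire, 1 burn out
  ..TTT
  .FTTT
  FTTTT
  TTTTT
  TTTTT
Step 2: 3 trees catch fire, 2 burn out
  ..TTT
  ..FTT
  .FTTT
  FTTTT
  TTTTT
Step 3: 5 trees catch fire, 3 burn out
  ..FTT
  ...FT
  ..FTT
  .FTTT
  FTTTT

..FTT
...FT
..FTT
.FTTT
FTTTT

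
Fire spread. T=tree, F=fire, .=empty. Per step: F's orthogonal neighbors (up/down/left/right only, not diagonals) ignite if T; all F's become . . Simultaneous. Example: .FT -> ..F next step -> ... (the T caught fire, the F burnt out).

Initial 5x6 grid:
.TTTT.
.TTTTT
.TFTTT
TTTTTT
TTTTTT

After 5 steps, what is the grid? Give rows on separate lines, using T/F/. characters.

Step 1: 4 trees catch fire, 1 burn out
  .TTTT.
  .TFTTT
  .F.FTT
  TTFTTT
  TTTTTT
Step 2: 7 trees catch fire, 4 burn out
  .TFTT.
  .F.FTT
  ....FT
  TF.FTT
  TTFTTT
Step 3: 8 trees catch fire, 7 burn out
  .F.FT.
  ....FT
  .....F
  F...FT
  TF.FTT
Step 4: 5 trees catch fire, 8 burn out
  ....F.
  .....F
  ......
  .....F
  F...FT
Step 5: 1 trees catch fire, 5 burn out
  ......
  ......
  ......
  ......
  .....F

......
......
......
......
.....F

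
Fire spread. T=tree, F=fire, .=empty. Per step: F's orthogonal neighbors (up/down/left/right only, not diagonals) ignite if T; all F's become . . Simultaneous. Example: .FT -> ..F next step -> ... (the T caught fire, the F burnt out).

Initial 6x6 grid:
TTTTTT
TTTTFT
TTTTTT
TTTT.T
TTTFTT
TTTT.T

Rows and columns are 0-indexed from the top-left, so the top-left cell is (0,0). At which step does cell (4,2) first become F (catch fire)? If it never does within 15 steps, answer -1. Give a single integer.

Step 1: cell (4,2)='F' (+8 fires, +2 burnt)
  -> target ignites at step 1
Step 2: cell (4,2)='.' (+9 fires, +8 burnt)
Step 3: cell (4,2)='.' (+8 fires, +9 burnt)
Step 4: cell (4,2)='.' (+5 fires, +8 burnt)
Step 5: cell (4,2)='.' (+2 fires, +5 burnt)
Step 6: cell (4,2)='.' (+0 fires, +2 burnt)
  fire out at step 6

1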